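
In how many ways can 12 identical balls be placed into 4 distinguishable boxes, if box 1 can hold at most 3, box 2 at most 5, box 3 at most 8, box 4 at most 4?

100

Ignoring the caps, the number of non-negative solutions to x_1+…+x_4 = 12 is C(15,3) = 455.
Subtract solutions that violate a single cap (substitute x_i' = x_i − (cap_i+1)): x_1 ≥ 4 gives C(11,3) = 165; x_2 ≥ 6 gives C(9,3) = 84; x_3 ≥ 9 gives C(6,3) = 20; x_4 ≥ 5 gives C(10,3) = 120. Together 389.
Add back pairs where two caps are both exceeded: 10 + 0 + 20 + 0 + 4 + 0 = 34.
By inclusion–exclusion the count is 455 − 389 + 34 = 100.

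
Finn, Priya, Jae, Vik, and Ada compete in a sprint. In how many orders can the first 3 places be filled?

60

There are 5 choices for 1st place, 4 for 2nd, and 3 for 3rd.
That gives 5 × 4 × 3 = 60.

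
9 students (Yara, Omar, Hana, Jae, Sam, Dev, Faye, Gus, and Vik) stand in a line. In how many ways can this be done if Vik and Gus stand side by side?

80640

Place the 7 others and the Vik-Gus pair as 8 objects in a line; the pair has 2 internal arrangements.
So the count is 2·(8)! = 80640.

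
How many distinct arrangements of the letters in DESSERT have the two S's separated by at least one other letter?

Total arrangements of DESSERT: 7!/(2!·2!) = 1260.
If the two S's are adjacent, glue them into one block, leaving 6 items to arrange: (6)!/(2!) = 360 ways.
Hence 1260 − 360 = 900.

900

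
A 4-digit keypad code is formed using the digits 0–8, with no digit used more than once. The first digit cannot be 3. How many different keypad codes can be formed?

The first digit has 9−1 = 8 choices (anything except 3).
The remaining 3 digits are filled from the other 8 symbols without repetition: 8 × 7 × 6 = 336.
Total: 8 × 336 = 2688.

2688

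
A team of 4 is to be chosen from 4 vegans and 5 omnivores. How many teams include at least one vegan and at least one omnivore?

With no constraint there are C(9,4) = 126 possible selections.
Selections missing a whole group: no vegans → C(5,4) = 5; no omnivores → C(4,4) = 1.
Both groups omitted at once is impossible, so 126 − 6 = 120.

120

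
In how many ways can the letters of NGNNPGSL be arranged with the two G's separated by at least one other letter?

Total arrangements of NGNNPGSL: 8!/(3!·2!) = 3360.
Arrangements with the G's together: treat GG as one letter, giving (7)!/(3!) = 840.
Hence 3360 − 840 = 2520.

2520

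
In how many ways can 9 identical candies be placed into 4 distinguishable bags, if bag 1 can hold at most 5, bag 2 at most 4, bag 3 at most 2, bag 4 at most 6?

Without the upper bounds there are C(12,3) = 220 ways to split 9 among 4 bags.
Subtract solutions that violate a single cap (substitute x_i' = x_i − (cap_i+1)): x_1 ≥ 6 gives C(6,3) = 20; x_2 ≥ 5 gives C(7,3) = 35; x_3 ≥ 3 gives C(9,3) = 84; x_4 ≥ 7 gives C(5,3) = 10. Together 149.
Add back pairs where two caps are both exceeded: 0 + 1 + 0 + 4 + 0 + 0 = 5.
By inclusion–exclusion the count is 220 − 149 + 5 = 76.

76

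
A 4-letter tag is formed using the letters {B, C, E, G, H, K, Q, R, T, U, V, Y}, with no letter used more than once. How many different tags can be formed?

11880

Choose and order 4 of the 12 symbols: the first letter has 12 options, the next 11, then 10, 9.
That product is 12 × 11 × 10 × 9 = 11880.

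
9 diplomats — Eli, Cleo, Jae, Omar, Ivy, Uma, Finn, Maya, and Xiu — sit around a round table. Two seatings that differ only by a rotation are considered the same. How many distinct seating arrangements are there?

Around a circle, 9 distinct people have 9!/9 = (8)! = 40320 rotationally distinct seatings.

40320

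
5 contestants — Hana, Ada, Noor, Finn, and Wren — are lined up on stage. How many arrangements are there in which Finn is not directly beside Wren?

72

Of the 5! = 120 arrangements, those with Finn and Wren adjacent number 2 × 4! = 48 (treat the pair as a block with 2 internal orders).
So 120 − 48 = 72 arrangements keep them apart.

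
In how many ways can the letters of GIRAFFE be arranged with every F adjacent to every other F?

Treat the 2 copies of F as a single block. The multiset to arrange is then {FF, A, E, G, I, R}, 6 items in all.
All 6 items are distinct, so there are (6)! = 720 arrangements.

720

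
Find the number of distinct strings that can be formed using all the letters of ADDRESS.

1260

ADDRESS has 7 letters with D appearing twice and S appearing twice.
Dividing 7! = 5040 by 2!·2! = 4 for the repeated letters gives 1260.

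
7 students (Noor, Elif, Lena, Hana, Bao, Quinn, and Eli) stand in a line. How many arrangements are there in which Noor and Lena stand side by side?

1440

Place the 5 others and the Noor-Lena pair as 6 objects in a line; the pair has 2 internal arrangements.
So the count is 2·(6)! = 1440.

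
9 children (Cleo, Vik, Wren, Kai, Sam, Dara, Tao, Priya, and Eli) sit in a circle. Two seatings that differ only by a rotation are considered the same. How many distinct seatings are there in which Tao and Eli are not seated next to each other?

30240

Without the restriction there are (8)! = 40320 seatings.
Those with Tao next to Eli: fuse the pair into one unit and seat 8 units around a circle — 2·(7)! = 10080.
Subtracting, 40320 − 10080 = 30240.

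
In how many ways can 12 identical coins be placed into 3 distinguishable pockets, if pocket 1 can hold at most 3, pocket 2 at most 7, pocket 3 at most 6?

By stars and bars, unrestricted non-negative solutions to x_1+…+x_3 = 12 number C(12+2,2) = 91.
Subtract solutions that violate a single cap (substitute x_i' = x_i − (cap_i+1)): x_1 ≥ 4 gives C(10,2) = 45; x_2 ≥ 8 gives C(6,2) = 15; x_3 ≥ 7 gives C(7,2) = 21. Together 81.
Add back pairs where two caps are both exceeded: 1 + 3 + 0 = 4.
By inclusion–exclusion the count is 91 − 81 + 4 = 14.

14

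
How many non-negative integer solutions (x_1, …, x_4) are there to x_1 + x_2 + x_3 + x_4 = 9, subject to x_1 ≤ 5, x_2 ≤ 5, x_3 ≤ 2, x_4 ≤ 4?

By stars and bars, unrestricted non-negative solutions to x_1+…+x_4 = 9 number C(9+3,3) = 220.
Subtract solutions that violate a single cap (substitute x_i' = x_i − (cap_i+1)): x_1 ≥ 6 gives C(6,3) = 20; x_2 ≥ 6 gives C(6,3) = 20; x_3 ≥ 3 gives C(9,3) = 84; x_4 ≥ 5 gives C(7,3) = 35. Together 159.
Add back pairs where two caps are both exceeded: 0 + 1 + 0 + 1 + 0 + 4 = 6.
By inclusion–exclusion the count is 220 − 159 + 6 = 67.

67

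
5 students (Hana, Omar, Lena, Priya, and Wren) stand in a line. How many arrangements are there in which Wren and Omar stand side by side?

48

Glue Wren and Omar into one block (2 internal orders), leaving 4 units to arrange in a row.
That gives 2 × 4! = 2 × 24 = 48.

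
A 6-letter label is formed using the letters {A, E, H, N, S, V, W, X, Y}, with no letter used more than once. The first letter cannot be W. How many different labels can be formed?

The first letter has 9−1 = 8 choices (anything except W).
The remaining 5 letters are filled from the other 8 symbols without repetition: 8 × 7 × 6 × 5 × 4 = 6720.
Total: 8 × 6720 = 53760.

53760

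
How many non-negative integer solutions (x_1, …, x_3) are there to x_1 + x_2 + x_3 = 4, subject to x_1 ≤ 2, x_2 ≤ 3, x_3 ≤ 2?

8

Without the upper bounds there are C(6,2) = 15 ways to split 4 among 3 variables.
Subtract solutions that violate a single cap (substitute x_i' = x_i − (cap_i+1)): x_1 ≥ 3 gives C(3,2) = 3; x_2 ≥ 4 gives C(2,2) = 1; x_3 ≥ 3 gives C(3,2) = 3. Together 7.
No two caps can be exceeded simultaneously, so the pair terms are all 0.
By inclusion–exclusion the count is 15 − 7 + 0 = 8.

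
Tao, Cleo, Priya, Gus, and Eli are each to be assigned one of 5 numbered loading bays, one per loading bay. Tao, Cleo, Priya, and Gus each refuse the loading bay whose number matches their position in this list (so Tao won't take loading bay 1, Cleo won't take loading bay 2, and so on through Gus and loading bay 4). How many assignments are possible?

Let Aᵢ (for 1 ≤ i ≤ 4) be the placements that put person i in their forbidden loading bay. Any j of these fix j positions, leaving (5−j)! ways to fill the rest, and there are C(4,j) ways to pick which j.
By inclusion–exclusion, the number of valid placements is Σ_{j=0}^{4} (−1)^j C(4,j)·(5−j)!.
Computing: 120 − 96 + 36 − 8 + 1 = 53.

53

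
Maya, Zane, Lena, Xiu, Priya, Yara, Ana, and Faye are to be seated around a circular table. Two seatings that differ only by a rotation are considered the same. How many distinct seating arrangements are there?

Seat Maya anywhere (absorbing the rotational symmetry), then permute the other 7: (7)! = 5040.

5040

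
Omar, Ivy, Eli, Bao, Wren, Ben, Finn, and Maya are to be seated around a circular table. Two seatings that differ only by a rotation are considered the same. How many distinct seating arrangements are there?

Seat Omar anywhere (absorbing the rotational symmetry), then permute the other 7: (7)! = 5040.

5040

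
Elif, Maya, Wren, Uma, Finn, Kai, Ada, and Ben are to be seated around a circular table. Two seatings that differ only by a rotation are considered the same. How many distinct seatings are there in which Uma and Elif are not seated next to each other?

Without the restriction there are (7)! = 5040 seatings.
Seatings with Uma beside Elif: treat them as a block with 2 internal orders, giving 2 × (6)! = 1440.
Subtracting, 5040 − 1440 = 3600.

3600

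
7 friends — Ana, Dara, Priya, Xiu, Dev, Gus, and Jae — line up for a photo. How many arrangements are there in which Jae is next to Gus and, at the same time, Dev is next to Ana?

480

Treat {Jae,Gus} as one block (2 orders) and {Dev,Ana} as another (2 orders).
That leaves 5 units to arrange: 2 × 2 × 5! = 4 × 120 = 480.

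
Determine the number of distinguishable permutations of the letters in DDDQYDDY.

The 8 letters of DDDQYDDY have repeats: D appearing 5 times and Y appearing twice.
So there are 8! / (5!·2!) = 168 distinguishable arrangements.

168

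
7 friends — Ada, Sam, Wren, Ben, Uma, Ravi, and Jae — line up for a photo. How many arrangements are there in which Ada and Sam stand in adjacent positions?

1440

Place the 5 others and the Ada-Sam pair as 6 objects in a line; the pair has 2 internal arrangements.
So the count is 2·(6)! = 1440.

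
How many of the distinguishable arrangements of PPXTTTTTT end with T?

168

Fix T in the last position and arrange the remaining 8 letters.
Those 8 letters have P appearing twice and T appearing 5 times, giving (8)!/(5!·2!) = 168.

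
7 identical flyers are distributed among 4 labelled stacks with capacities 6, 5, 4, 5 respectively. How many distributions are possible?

101

Ignoring the caps, the number of non-negative solutions to x_1+…+x_4 = 7 is C(10,3) = 120.
Subtract solutions that violate a single cap (substitute x_i' = x_i − (cap_i+1)): x_1 ≥ 7 gives C(3,3) = 1; x_2 ≥ 6 gives C(4,3) = 4; x_3 ≥ 5 gives C(5,3) = 10; x_4 ≥ 6 gives C(4,3) = 4. Together 19.
No two caps can be exceeded simultaneously, so the pair terms are all 0.
By inclusion–exclusion the count is 120 − 19 + 0 = 101.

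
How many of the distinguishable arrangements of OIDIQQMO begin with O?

Fix O in the first position and arrange the remaining 7 letters.
Those 7 letters have I appearing twice and Q appearing twice, giving (7)!/(2!·2!) = 1260.

1260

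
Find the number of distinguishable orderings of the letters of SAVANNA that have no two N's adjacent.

Total arrangements of SAVANNA: 7!/(3!·2!) = 420.
If the two N's are adjacent, glue them into one block, leaving 6 items to arrange: (6)!/(3!) = 120 ways.
Hence 420 − 120 = 300.

300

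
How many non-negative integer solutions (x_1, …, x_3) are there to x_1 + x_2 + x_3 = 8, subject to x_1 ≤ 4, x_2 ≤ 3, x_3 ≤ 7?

By stars and bars, unrestricted non-negative solutions to x_1+…+x_3 = 8 number C(8+2,2) = 45.
Subtract solutions that violate a single cap (substitute x_i' = x_i − (cap_i+1)): x_1 ≥ 5 gives C(5,2) = 10; x_2 ≥ 4 gives C(6,2) = 15; x_3 ≥ 8 gives C(2,2) = 1. Together 26.
No two caps can be exceeded simultaneously, so the pair terms are all 0.
By inclusion–exclusion the count is 45 − 26 + 0 = 19.

19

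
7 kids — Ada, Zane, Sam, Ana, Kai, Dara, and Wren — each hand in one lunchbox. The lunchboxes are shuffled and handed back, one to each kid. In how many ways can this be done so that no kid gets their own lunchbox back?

This is the derangement count D_7: permutations of 7 items with no fixed point.
By inclusion–exclusion this is Σ_{j=0}^{7} (−1)^j C(7,j)·(7−j)!.
Computing: 5040 − 5040 + 2520 − 840 + 210 − 42 + 7 − 1 = 1854.

1854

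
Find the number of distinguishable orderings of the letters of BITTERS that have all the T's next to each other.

Treat the 2 copies of T as a single block. The multiset to arrange is then {TT, B, E, I, R, S}, 6 items in all.
All 6 items are distinct, so there are (6)! = 720 arrangements.

720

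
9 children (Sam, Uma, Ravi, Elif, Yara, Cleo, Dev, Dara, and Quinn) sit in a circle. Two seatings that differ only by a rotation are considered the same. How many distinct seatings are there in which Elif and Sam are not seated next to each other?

Without the restriction there are (8)! = 40320 seatings.
Those with Elif next to Sam: fuse the pair into one unit and seat 8 units around a circle — 2·(7)! = 10080.
Subtracting, 40320 − 10080 = 30240.

30240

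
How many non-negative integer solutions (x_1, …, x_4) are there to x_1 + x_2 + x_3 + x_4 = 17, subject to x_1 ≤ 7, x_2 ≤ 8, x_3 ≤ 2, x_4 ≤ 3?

By stars and bars, unrestricted non-negative solutions to x_1+…+x_4 = 17 number C(17+3,3) = 1140.
Subtract solutions that violate a single cap (substitute x_i' = x_i − (cap_i+1)): x_1 ≥ 8 gives C(12,3) = 220; x_2 ≥ 9 gives C(11,3) = 165; x_3 ≥ 3 gives C(17,3) = 680; x_4 ≥ 4 gives C(16,3) = 560. Together 1625.
Add back pairs where two caps are both exceeded: 1 + 84 + 56 + 56 + 35 + 286 = 518.
Subtract triples: 0 + 0 + 10 + 4 = 14.
By inclusion–exclusion the count is 1140 − 1625 + 518 − 14 = 19.

19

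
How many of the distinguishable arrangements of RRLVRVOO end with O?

420

Fix O in the last position and arrange the remaining 7 letters.
Those 7 letters have R appearing 3 times and V appearing twice, giving (7)!/(3!·2!) = 420.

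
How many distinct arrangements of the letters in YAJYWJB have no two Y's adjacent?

900

Total arrangements of YAJYWJB: 7!/(2!·2!) = 1260.
If the two Y's are adjacent, glue them into one block, leaving 6 items to arrange: (6)!/(2!) = 360 ways.
Subtracting, 1260 − 360 = 900 arrangements keep the Y's apart.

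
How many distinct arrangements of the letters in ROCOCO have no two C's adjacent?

There are 6!/(3!·2!) = 60 arrangements of ROCOCO in total.
Arrangements with the C's together: treat CC as one letter, giving (5)!/(3!) = 20.
Hence 60 − 20 = 40.

40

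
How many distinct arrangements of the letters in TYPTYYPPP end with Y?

420

With the last slot taken by Y, it remains to arrange the other 8 letters (TPTYYPPP).
Those 8 letters have P appearing 4 times, T appearing twice, and Y appearing twice, giving (8)!/(4!·2!·2!) = 420.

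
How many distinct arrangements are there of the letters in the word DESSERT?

1260

The 7 letters of DESSERT have repeats: E appearing twice and S appearing twice.
So there are 7! / (2!·2!) = 1260 distinguishable arrangements.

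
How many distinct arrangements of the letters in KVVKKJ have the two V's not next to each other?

There are 6!/(3!·2!) = 60 arrangements of KVVKKJ in total.
If the two V's are adjacent, glue them into one block, leaving 5 items to arrange: (5)!/(3!) = 20 ways.
Hence 60 − 20 = 40.

40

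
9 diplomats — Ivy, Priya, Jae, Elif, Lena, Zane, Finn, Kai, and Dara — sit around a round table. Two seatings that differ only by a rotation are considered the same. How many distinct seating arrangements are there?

40320

Seat Ivy anywhere (absorbing the rotational symmetry), then permute the other 8: (8)! = 40320.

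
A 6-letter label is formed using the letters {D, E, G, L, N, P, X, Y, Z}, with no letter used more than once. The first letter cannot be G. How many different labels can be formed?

53760

The first letter has 9−1 = 8 choices (anything except G).
The remaining 5 letters are filled from the other 8 symbols without repetition: 8 × 7 × 6 × 5 × 4 = 6720.
Total: 8 × 6720 = 53760.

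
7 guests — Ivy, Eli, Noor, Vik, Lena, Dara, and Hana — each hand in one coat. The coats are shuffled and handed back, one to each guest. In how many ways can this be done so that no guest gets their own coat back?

This is the derangement count D_7: permutations of 7 items with no fixed point.
By inclusion–exclusion this is Σ_{j=0}^{7} (−1)^j C(7,j)·(7−j)!.
Computing: 5040 − 5040 + 2520 − 840 + 210 − 42 + 7 − 1 = 1854.

1854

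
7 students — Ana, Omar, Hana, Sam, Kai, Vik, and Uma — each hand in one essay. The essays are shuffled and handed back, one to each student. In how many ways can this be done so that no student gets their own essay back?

Count assignments avoiding every fixed point. For any j of the 7 students fixed to their own essay, the other 7−j can be arranged in (7−j)! ways.
By inclusion–exclusion this is Σ_{j=0}^{7} (−1)^j C(7,j)·(7−j)!.
Computing: 5040 − 5040 + 2520 − 840 + 210 − 42 + 7 − 1 = 1854.

1854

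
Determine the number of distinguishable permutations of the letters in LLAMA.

LLAMA has 5 letters with A appearing twice and L appearing twice.
The number of distinct arrangements is 5!/(2!·2!) = 120/4 = 30.

30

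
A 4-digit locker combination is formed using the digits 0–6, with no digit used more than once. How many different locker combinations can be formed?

This is a permutation of 4 out of 7: P(7,4) = 7!/3!.
7 × 6 × 5 × 4 = 840.

840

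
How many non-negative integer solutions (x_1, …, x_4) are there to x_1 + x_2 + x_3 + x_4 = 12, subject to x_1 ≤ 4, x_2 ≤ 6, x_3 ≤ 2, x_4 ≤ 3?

19

Ignoring the caps, the number of non-negative solutions to x_1+…+x_4 = 12 is C(15,3) = 455.
Subtract solutions that violate a single cap (substitute x_i' = x_i − (cap_i+1)): x_1 ≥ 5 gives C(10,3) = 120; x_2 ≥ 7 gives C(8,3) = 56; x_3 ≥ 3 gives C(12,3) = 220; x_4 ≥ 4 gives C(11,3) = 165. Together 561.
Add back pairs where two caps are both exceeded: 1 + 35 + 20 + 10 + 4 + 56 = 126.
Subtract triples: 0 + 0 + 1 + 0 = 1.
By inclusion–exclusion the count is 455 − 561 + 126 − 1 = 19.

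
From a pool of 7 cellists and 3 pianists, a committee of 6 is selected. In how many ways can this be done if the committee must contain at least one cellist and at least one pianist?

203

Unrestricted: C(10,6) = 210 ways to pick any 6 of the 10.
Selections missing a whole group: no cellists → C(3,6) = 0; no pianists → C(7,6) = 7.
Both groups omitted at once is impossible, so 210 − 7 = 203.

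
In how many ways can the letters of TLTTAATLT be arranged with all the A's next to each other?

168

Treat the 2 copies of A as a single block. The multiset to arrange is then {AA, L, L, T, T, T, T, T}, 8 items in all.
That gives (8)!/(5!·2!) = 168 arrangements.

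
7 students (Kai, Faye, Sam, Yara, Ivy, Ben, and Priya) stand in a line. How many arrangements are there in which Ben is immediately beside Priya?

Glue Ben and Priya into one block (2 internal orders), leaving 6 units to arrange in a row.
That gives 2 × 6! = 2 × 720 = 1440.

1440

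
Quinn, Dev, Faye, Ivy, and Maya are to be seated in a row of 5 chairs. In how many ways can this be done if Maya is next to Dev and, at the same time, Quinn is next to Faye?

Treat {Maya,Dev} as one block (2 orders) and {Quinn,Faye} as another (2 orders).
That leaves 3 units to arrange: 2 × 2 × 3! = 4 × 6 = 24.

24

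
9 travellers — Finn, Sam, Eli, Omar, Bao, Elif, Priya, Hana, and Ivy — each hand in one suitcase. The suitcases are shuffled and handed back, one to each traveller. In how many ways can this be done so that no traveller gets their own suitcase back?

Count assignments avoiding every fixed point. For any j of the 9 travellers fixed to their own suitcase, the other 9−j can be arranged in (9−j)! ways.
By inclusion–exclusion this is Σ_{j=0}^{9} (−1)^j C(9,j)·(9−j)!.
Computing: 362880 − 362880 + 181440 − 60480 + 15120 − 3024 + 504 − 72 + 9 − 1 = 133496.

133496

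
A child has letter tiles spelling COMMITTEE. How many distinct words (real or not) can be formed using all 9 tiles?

COMMITTEE has 9 letters with E appearing twice, M appearing twice, and T appearing twice.
Dividing 9! = 362880 by 2!·2!·2! = 8 for the repeated letters gives 45360.

45360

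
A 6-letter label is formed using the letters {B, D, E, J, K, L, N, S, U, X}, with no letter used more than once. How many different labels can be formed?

151200

This is a permutation of 6 out of 10: P(10,6) = 10!/4!.
That product is 10 × 9 × 8 × 7 × 6 × 5 = 151200.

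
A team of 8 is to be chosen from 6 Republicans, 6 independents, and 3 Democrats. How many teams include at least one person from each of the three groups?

Total 8-person selections from all 15: C(15,8) = 6435.
Selections missing a whole group: no Republicans → C(9,8) = 9; no independents → C(9,8) = 9; no Democrats → C(12,8) = 495.
Add back selections omitting two groups (i.e. drawn from a single group): C(6,8) + C(6,8) + C(3,8) = 0.
By inclusion–exclusion: 6435 − 513 + 0 = 5922.

5922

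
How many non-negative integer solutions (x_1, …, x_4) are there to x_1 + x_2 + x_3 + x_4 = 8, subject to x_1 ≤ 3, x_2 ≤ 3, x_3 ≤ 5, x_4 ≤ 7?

85

By stars and bars, unrestricted non-negative solutions to x_1+…+x_4 = 8 number C(8+3,3) = 165.
Subtract solutions that violate a single cap (substitute x_i' = x_i − (cap_i+1)): x_1 ≥ 4 gives C(7,3) = 35; x_2 ≥ 4 gives C(7,3) = 35; x_3 ≥ 6 gives C(5,3) = 10; x_4 ≥ 8 gives C(3,3) = 1. Together 81.
Add back pairs where two caps are both exceeded: 1 + 0 + 0 + 0 + 0 + 0 = 1.
By inclusion–exclusion the count is 165 − 81 + 1 = 85.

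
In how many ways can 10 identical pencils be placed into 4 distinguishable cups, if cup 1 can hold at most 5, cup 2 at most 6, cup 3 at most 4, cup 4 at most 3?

96

Without the upper bounds there are C(13,3) = 286 ways to split 10 among 4 cups.
Subtract solutions that violate a single cap (substitute x_i' = x_i − (cap_i+1)): x_1 ≥ 6 gives C(7,3) = 35; x_2 ≥ 7 gives C(6,3) = 20; x_3 ≥ 5 gives C(8,3) = 56; x_4 ≥ 4 gives C(9,3) = 84. Together 195.
Add back pairs where two caps are both exceeded: 0 + 0 + 1 + 0 + 0 + 4 = 5.
By inclusion–exclusion the count is 286 − 195 + 5 = 96.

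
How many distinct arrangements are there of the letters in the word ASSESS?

ASSESS has 6 letters with S appearing 4 times.
So there are 6! / (4!) = 30 distinguishable arrangements.

30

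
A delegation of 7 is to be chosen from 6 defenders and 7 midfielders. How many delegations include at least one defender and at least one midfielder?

1715

Unrestricted: C(13,7) = 1716 ways to pick any 7 of the 13.
Selections missing a whole group: no defenders → C(7,7) = 1; no midfielders → C(6,7) = 0.
Both groups omitted at once is impossible, so 1716 − 1 = 1715.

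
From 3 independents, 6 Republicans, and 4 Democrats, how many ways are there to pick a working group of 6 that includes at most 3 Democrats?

Split by how many Democrats are chosen (0 through 3).
Sum: C(4,0)·C(9,6) + C(4,1)·C(9,5) + C(4,2)·C(9,4) + C(4,3)·C(9,3) = 84 + 504 + 756 + 336 = 1680.

1680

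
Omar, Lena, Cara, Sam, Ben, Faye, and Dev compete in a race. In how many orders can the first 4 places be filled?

840

There are 7 choices for 1st place, 6 for 2nd, and so on down to 4 for position 4.
That gives 7 × 6 × 5 × 4 = 840.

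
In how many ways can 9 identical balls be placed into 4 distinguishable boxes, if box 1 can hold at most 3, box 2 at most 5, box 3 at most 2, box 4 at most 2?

18

By stars and bars, unrestricted non-negative solutions to x_1+…+x_4 = 9 number C(9+3,3) = 220.
Subtract solutions that violate a single cap (substitute x_i' = x_i − (cap_i+1)): x_1 ≥ 4 gives C(8,3) = 56; x_2 ≥ 6 gives C(6,3) = 20; x_3 ≥ 3 gives C(9,3) = 84; x_4 ≥ 3 gives C(9,3) = 84. Together 244.
Add back pairs where two caps are both exceeded: 0 + 10 + 10 + 1 + 1 + 20 = 42.
By inclusion–exclusion the count is 220 − 244 + 42 = 18.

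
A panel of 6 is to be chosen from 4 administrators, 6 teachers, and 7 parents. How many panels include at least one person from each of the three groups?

With no constraint there are C(17,6) = 12376 possible selections.
Selections missing a whole group: no administrators → C(13,6) = 1716; no teachers → C(11,6) = 462; no parents → C(10,6) = 210.
Add back selections omitting two groups (i.e. drawn from a single group): C(4,6) + C(6,6) + C(7,6) = 8.
By inclusion–exclusion: 12376 − 2388 + 8 = 9996.

9996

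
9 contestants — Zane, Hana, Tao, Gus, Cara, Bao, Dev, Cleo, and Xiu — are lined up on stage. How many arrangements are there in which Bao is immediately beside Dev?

80640

Place the 7 others and the Bao-Dev pair as 8 objects in a line; the pair has 2 internal arrangements.
That gives 2 × 8! = 2 × 40320 = 80640.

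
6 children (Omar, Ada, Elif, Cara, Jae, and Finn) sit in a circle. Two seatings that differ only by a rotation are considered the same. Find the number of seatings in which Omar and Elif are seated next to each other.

48

Treat {Omar, Elif} as one unit (2 internal orders) and seat the resulting 5 units around the table: (4)! circular arrangements.
So 2 × (4)! = 2 × 24 = 48.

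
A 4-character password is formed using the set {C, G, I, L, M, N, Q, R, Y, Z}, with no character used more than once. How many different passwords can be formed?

Choose and order 4 of the 10 symbols: the first character has 10 options, the next 9, then 8, 7.
10 × 9 × 8 × 7 = 5040.

5040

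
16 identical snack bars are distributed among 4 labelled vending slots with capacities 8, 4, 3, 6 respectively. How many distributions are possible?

51

By stars and bars, unrestricted non-negative solutions to x_1+…+x_4 = 16 number C(16+3,3) = 969.
Subtract solutions that violate a single cap (substitute x_i' = x_i − (cap_i+1)): x_1 ≥ 9 gives C(10,3) = 120; x_2 ≥ 5 gives C(14,3) = 364; x_3 ≥ 4 gives C(15,3) = 455; x_4 ≥ 7 gives C(12,3) = 220. Together 1159.
Add back pairs where two caps are both exceeded: 10 + 20 + 1 + 120 + 35 + 56 = 242.
Subtract triples: 0 + 0 + 0 + 1 = 1.
By inclusion–exclusion the count is 969 − 1159 + 242 − 1 = 51.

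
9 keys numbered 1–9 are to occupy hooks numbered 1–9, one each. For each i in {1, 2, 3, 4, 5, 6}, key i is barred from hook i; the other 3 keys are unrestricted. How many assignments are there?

Let Aᵢ (for 1 ≤ i ≤ 6) be the placements that put key i in its forbidden hook. Any j of these fix j positions, leaving (9−j)! ways to fill the rest, and there are C(6,j) ways to pick which j.
By inclusion–exclusion, the number of valid placements is Σ_{j=0}^{6} (−1)^j C(6,j)·(9−j)!.
Computing: 362880 − 241920 + 75600 − 14400 + 1800 − 144 + 6 = 183822.

183822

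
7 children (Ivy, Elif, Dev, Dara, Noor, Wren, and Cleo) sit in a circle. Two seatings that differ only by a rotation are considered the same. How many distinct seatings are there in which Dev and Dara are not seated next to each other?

480

Without the restriction there are (6)! = 720 seatings.
Those with Dev next to Dara: fuse the pair into one unit and seat 6 units around a circle — 2·(5)! = 240.
Subtracting, 720 − 240 = 480.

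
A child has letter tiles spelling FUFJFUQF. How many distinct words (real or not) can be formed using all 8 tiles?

The 8 letters of FUFJFUQF have repeats: F appearing 4 times and U appearing twice.
So there are 8! / (4!·2!) = 840 distinguishable arrangements.

840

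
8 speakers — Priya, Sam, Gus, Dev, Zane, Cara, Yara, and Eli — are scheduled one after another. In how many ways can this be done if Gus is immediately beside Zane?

Glue Gus and Zane into one block (2 internal orders), leaving 7 units to arrange in a row.
That gives 2 × 7! = 2 × 5040 = 10080.

10080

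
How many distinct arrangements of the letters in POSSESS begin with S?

120

Fix S in the first position and arrange the remaining 6 letters.
Those 6 letters have S appearing 3 times, giving (6)!/(3!) = 120.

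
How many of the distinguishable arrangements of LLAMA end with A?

Fix A in the last position and arrange the remaining 4 letters.
Those 4 letters have L appearing twice, giving (4)!/(2!) = 12.

12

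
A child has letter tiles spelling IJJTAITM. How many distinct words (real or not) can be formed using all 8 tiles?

5040

Letter multiplicities in IJJTAITM: A×1, I×2, J×2, M×1, T×2.
Dividing 8! = 40320 by 2!·2!·2! = 8 for the repeated letters gives 5040.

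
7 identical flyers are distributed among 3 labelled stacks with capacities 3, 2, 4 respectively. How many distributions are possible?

Without the upper bounds there are C(9,2) = 36 ways to split 7 among 3 stacks.
Subtract solutions that violate a single cap (substitute x_i' = x_i − (cap_i+1)): x_1 ≥ 4 gives C(5,2) = 10; x_2 ≥ 3 gives C(6,2) = 15; x_3 ≥ 5 gives C(4,2) = 6. Together 31.
Add back pairs where two caps are both exceeded: 1 + 0 + 0 = 1.
By inclusion–exclusion the count is 36 − 31 + 1 = 6.

6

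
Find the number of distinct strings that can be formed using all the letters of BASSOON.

Letter multiplicities in BASSOON: A×1, B×1, N×1, O×2, S×2.
The number of distinct arrangements is 7!/(2!·2!) = 5040/4 = 1260.

1260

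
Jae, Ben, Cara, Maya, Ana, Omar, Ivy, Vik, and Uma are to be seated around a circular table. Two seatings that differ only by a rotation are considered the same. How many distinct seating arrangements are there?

Seat Jae anywhere (absorbing the rotational symmetry), then permute the other 8: (8)! = 40320.

40320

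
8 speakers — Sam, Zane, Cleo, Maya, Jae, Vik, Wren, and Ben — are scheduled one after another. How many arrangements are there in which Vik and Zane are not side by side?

30240

Of the 8! = 40320 arrangements, those with Vik and Zane adjacent number 2 × 7! = 10080 (treat the pair as a block with 2 internal orders).
Complementary counting: 40320 − 10080 = 30240.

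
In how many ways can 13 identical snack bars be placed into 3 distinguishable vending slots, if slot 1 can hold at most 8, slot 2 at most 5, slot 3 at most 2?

6

By stars and bars, unrestricted non-negative solutions to x_1+…+x_3 = 13 number C(13+2,2) = 105.
Subtract solutions that violate a single cap (substitute x_i' = x_i − (cap_i+1)): x_1 ≥ 9 gives C(6,2) = 15; x_2 ≥ 6 gives C(9,2) = 36; x_3 ≥ 3 gives C(12,2) = 66. Together 117.
Add back pairs where two caps are both exceeded: 0 + 3 + 15 = 18.
By inclusion–exclusion the count is 105 − 117 + 18 = 6.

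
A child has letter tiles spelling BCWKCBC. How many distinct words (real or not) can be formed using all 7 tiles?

420

BCWKCBC has 7 letters with B appearing twice and C appearing 3 times.
The number of distinct arrangements is 7!/(3!·2!) = 5040/12 = 420.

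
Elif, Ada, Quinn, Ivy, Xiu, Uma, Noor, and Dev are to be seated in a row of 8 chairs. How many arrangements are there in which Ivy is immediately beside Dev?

10080

Treat {Ivy, Dev} as a single unit. There are 7 units to order, and the pair itself can be ordered 2 ways.
So the count is 2·(7)! = 10080.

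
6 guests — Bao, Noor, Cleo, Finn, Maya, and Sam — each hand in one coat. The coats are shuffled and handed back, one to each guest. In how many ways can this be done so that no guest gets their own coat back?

Let Aᵢ be the assignments in which guest i gets their own coat. We want the size of the complement of A₁∪…∪A_6.
By inclusion–exclusion this is Σ_{j=0}^{6} (−1)^j C(6,j)·(6−j)!.
Computing: 720 − 720 + 360 − 120 + 30 − 6 + 1 = 265.

265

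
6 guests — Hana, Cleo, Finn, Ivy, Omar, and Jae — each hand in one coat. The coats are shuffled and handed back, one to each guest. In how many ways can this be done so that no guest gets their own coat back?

Let Aᵢ be the assignments in which guest i gets their own coat. We want the size of the complement of A₁∪…∪A_6.
By inclusion–exclusion this is Σ_{j=0}^{6} (−1)^j C(6,j)·(6−j)!.
Computing: 720 − 720 + 360 − 120 + 30 − 6 + 1 = 265.

265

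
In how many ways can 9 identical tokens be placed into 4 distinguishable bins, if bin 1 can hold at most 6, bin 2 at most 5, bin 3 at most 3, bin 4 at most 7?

130

By stars and bars, unrestricted non-negative solutions to x_1+…+x_4 = 9 number C(9+3,3) = 220.
Subtract solutions that violate a single cap (substitute x_i' = x_i − (cap_i+1)): x_1 ≥ 7 gives C(5,3) = 10; x_2 ≥ 6 gives C(6,3) = 20; x_3 ≥ 4 gives C(8,3) = 56; x_4 ≥ 8 gives C(4,3) = 4. Together 90.
No two caps can be exceeded simultaneously, so the pair terms are all 0.
By inclusion–exclusion the count is 220 − 90 + 0 = 130.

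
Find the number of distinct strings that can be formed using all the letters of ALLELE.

60

Letter multiplicities in ALLELE: A×1, E×2, L×3.
So there are 6! / (3!·2!) = 60 distinguishable arrangements.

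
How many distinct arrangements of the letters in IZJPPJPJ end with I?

With the last slot taken by I, it remains to arrange the other 7 letters (ZJPPJPJ).
Those 7 letters have J appearing 3 times and P appearing 3 times, giving (7)!/(3!·3!) = 140.

140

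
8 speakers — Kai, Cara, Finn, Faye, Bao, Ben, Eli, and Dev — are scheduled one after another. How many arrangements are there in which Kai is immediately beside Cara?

10080

Glue Kai and Cara into one block (2 internal orders), leaving 7 units to arrange in a row.
That gives 2 × 7! = 2 × 5040 = 10080.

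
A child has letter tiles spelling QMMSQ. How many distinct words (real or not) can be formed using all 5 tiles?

30

QMMSQ has 5 letters with M appearing twice and Q appearing twice.
Dividing 5! = 120 by 2!·2! = 4 for the repeated letters gives 30.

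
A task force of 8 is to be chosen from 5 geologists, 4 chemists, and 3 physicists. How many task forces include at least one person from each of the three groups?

485

Unrestricted: C(12,8) = 495 ways to pick any 8 of the 12.
Subtract selections that omit an entire group: no geologists → C(7,8) = 0; no chemists → C(8,8) = 1; no physicists → C(9,8) = 9.
Add back selections omitting two groups (i.e. drawn from a single group): C(5,8) + C(4,8) + C(3,8) = 0.
By inclusion–exclusion: 495 − 10 + 0 = 485.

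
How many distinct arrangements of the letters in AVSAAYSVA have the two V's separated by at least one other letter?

Total arrangements of AVSAAYSVA: 9!/(4!·2!·2!) = 3780.
If the two V's are adjacent, glue them into one block, leaving 8 items to arrange: (8)!/(4!·2!) = 840 ways.
Subtracting, 3780 − 840 = 2940 arrangements keep the V's apart.

2940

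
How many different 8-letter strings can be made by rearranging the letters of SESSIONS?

SESSIONS has 8 letters with S appearing 4 times.
So there are 8! / (4!) = 1680 distinguishable arrangements.

1680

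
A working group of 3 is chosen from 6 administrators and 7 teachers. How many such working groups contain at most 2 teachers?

251

Split by how many teachers are chosen (0 through 2).
Sum: C(7,0)·C(6,3) + C(7,1)·C(6,2) + C(7,2)·C(6,1) = 20 + 105 + 126 = 251.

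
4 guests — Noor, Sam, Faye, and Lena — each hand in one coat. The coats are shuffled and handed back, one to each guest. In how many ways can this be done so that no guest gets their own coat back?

9

This is the derangement count D_4: permutations of 4 items with no fixed point.
By inclusion–exclusion this is Σ_{j=0}^{4} (−1)^j C(4,j)·(4−j)!.
Computing: 24 − 24 + 12 − 4 + 1 = 9.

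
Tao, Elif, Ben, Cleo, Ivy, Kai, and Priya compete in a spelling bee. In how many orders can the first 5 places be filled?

This is an ordered selection of 5 from 7: P(7,5).
That gives 7 × 6 × 5 × 4 × 3 = 2520.

2520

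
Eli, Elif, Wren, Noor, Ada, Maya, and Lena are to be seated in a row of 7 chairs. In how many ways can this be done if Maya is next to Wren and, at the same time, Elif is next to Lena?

480

Treat {Maya,Wren} as one block (2 orders) and {Elif,Lena} as another (2 orders).
That leaves 5 units to arrange: 2 × 2 × 5! = 4 × 120 = 480.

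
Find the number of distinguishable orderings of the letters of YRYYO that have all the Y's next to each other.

6

Treat the 3 copies of Y as a single block. The multiset to arrange is then {YYY, O, R}, 3 items in all.
All 3 items are distinct, so there are (3)! = 6 arrangements.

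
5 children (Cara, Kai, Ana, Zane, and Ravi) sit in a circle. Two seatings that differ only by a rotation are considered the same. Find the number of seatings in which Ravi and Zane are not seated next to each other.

12

All circular seatings of 5 people number (4)! = 24.
Those with Ravi next to Zane: fuse the pair into one unit and seat 4 units around a circle — 2·(3)! = 12.
Subtracting, 24 − 12 = 12.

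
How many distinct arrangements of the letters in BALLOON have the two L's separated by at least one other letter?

There are 7!/(2!·2!) = 1260 arrangements of BALLOON in total.
Arrangements with the L's together: treat LL as one letter, giving (6)!/(2!) = 360.
Subtracting, 1260 − 360 = 900 arrangements keep the L's apart.

900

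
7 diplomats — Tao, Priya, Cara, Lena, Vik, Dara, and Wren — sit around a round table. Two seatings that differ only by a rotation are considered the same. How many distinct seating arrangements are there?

720

Seat Tao anywhere (absorbing the rotational symmetry), then permute the other 6: (6)! = 720.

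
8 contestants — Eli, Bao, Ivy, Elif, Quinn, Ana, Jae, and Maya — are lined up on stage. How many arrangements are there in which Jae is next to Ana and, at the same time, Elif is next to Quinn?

Treat {Jae,Ana} as one block (2 orders) and {Elif,Quinn} as another (2 orders).
That leaves 6 units to arrange: 2 × 2 × 6! = 4 × 720 = 2880.

2880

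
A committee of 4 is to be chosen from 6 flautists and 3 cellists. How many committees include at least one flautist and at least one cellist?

111

Unrestricted: C(9,4) = 126 ways to pick any 4 of the 9.
Subtract selections that omit an entire group: no flautists → C(3,4) = 0; no cellists → C(6,4) = 15.
Both groups omitted at once is impossible, so 126 − 15 = 111.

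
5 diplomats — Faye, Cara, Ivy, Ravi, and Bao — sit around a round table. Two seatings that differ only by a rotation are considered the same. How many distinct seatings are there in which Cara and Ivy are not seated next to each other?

Without the restriction there are (4)! = 24 seatings.
Seatings with Cara beside Ivy: treat them as a block with 2 internal orders, giving 2 × (3)! = 12.
Subtracting, 24 − 12 = 12.

12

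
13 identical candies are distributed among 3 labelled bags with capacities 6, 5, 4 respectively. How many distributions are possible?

6

Without the upper bounds there are C(15,2) = 105 ways to split 13 among 3 bags.
Subtract solutions that violate a single cap (substitute x_i' = x_i − (cap_i+1)): x_1 ≥ 7 gives C(8,2) = 28; x_2 ≥ 6 gives C(9,2) = 36; x_3 ≥ 5 gives C(10,2) = 45. Together 109.
Add back pairs where two caps are both exceeded: 1 + 3 + 6 = 10.
By inclusion–exclusion the count is 105 − 109 + 10 = 6.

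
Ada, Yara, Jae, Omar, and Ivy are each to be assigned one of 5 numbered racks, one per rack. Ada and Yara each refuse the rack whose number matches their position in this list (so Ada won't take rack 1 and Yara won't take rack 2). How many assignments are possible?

78

Let Aᵢ (for i ∈ {1, 2}) be the placements that put person i in their forbidden rack. Any j of these fix j positions, leaving (5−j)! ways to fill the rest, and there are C(2,j) ways to pick which j.
By inclusion–exclusion, the number of valid placements is Σ_{j=0}^{2} (−1)^j C(2,j)·(5−j)!.
Computing: 120 − 48 + 6 = 78.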